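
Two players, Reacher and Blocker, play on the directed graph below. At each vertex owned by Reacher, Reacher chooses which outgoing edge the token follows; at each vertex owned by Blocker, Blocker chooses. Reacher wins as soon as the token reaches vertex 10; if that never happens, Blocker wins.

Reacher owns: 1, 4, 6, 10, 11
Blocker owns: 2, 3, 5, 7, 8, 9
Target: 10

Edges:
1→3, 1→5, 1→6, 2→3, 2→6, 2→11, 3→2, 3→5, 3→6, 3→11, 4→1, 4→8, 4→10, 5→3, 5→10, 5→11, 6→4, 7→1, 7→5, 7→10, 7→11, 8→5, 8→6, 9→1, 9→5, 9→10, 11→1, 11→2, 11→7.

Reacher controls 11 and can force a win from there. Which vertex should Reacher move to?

A0 = {10}
A1: add {4} — 4 (Reacher) has 4→10.
A2: add {6} — 6 (Reacher) has 6→4.
A3: add {1} — 1 (Reacher) has 1→6.
A4: add {11} — 11 (Reacher) has 11→1.
A5 = A4; e.g. 2 (Blocker) can still go to 3. Fixed point.
From 11, successor 1 is in the attractor (rank 3); the other successors 2, 7 are not.

1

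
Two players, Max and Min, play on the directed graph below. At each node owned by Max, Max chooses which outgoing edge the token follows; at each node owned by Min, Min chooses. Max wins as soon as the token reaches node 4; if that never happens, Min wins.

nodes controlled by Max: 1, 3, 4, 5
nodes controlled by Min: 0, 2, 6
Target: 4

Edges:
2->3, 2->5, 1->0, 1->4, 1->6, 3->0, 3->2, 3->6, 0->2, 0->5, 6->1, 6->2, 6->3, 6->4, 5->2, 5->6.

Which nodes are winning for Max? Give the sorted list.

1, 4

A0 = {4}
A1: add {1} — 1 (Max) has 1→4.
A2 = A1; e.g. 0 (Min) can still go to 2. Fixed point.
Max's winning region = {1, 4}.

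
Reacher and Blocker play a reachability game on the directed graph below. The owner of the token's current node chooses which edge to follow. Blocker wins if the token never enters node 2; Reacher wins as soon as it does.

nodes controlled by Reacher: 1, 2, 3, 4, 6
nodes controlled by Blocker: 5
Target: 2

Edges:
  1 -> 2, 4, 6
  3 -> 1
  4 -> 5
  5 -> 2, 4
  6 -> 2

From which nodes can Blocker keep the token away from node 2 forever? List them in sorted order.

4, 5

A0 = {2}
A1: add {1, 6} — 1 (Reacher) has 1→2; 6 (Reacher) has 6→2.
A2: add {3} — 3 (Reacher) has 3→1.
A3 = A2; e.g. 4 (Reacher) has no edge into A2. Fixed point.
Reacher's attractor = {1, 2, 3, 6}; Blocker avoids the target exactly from the complement.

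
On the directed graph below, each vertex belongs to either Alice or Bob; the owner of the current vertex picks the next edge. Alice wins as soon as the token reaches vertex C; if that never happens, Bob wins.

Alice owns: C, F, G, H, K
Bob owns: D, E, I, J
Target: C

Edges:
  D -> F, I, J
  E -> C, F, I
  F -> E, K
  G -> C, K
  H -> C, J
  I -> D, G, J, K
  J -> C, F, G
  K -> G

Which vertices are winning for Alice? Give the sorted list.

A0 = {C}
A1: add {G, H} — G (Alice) has G→C; H (Alice) has H→C.
A2: add {K} — K (Alice) has K→G.
A3: add {F} — F (Alice) has F→K.
A4: add {J} — J (Bob): all of {C, F, G} already in.
A5 = A4; e.g. D (Bob) can still go to I. Fixed point.
Alice's winning region = {C, F, G, H, J, K}.

C, F, G, H, J, K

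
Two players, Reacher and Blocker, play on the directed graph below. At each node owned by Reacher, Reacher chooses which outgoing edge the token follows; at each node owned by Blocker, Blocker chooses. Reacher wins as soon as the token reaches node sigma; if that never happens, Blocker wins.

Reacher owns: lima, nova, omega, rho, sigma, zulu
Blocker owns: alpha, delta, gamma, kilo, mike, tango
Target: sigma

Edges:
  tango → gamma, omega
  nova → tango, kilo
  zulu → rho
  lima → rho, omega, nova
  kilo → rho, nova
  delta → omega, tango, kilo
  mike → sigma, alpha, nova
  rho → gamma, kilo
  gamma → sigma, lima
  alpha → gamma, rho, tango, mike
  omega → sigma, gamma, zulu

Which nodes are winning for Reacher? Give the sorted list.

A0 = {sigma}
A1: add {omega} — omega (Reacher) has omega→sigma.
A2: add {lima} — lima (Reacher) has lima→omega.
A3: add {gamma} — gamma (Blocker): all of {sigma, lima} already in.
A4: add {rho, tango} — rho (Reacher) has rho→gamma; tango (Blocker): all of {gamma, omega} already in.
A5: add {nova, zulu} — zulu (Reacher) has zulu→rho; nova (Reacher) has nova→tango.
A6: add {kilo} — kilo (Blocker): all of {rho, nova} already in.
A7: add {delta} — delta (Blocker): all of {omega, tango, kilo} already in.
A8 = A7; e.g. mike (Blocker) can still go to alpha. Fixed point.
Reacher's winning region = {delta, gamma, kilo, lima, nova, omega, rho, sigma, tango, zulu}.

delta, gamma, kilo, lima, nova, omega, rho, sigma, tango, zulu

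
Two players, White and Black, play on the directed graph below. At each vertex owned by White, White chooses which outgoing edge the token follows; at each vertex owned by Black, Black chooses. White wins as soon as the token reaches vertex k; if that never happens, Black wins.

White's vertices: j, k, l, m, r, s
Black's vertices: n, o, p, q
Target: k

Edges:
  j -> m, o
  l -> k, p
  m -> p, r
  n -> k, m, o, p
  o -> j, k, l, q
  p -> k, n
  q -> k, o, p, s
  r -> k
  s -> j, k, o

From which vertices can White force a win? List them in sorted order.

A0 = {k}
A1: add {l, r, s} — l (White) has l→k; r (White) has r→k; s (White) has s→k.
A2: add {m} — m (White) has m→r.
A3: add {j} — j (White) has j→m.
A4 = A3; e.g. n (Black) can still go to o. Fixed point.
White's winning region = {j, k, l, m, r, s}.

j, k, l, m, r, s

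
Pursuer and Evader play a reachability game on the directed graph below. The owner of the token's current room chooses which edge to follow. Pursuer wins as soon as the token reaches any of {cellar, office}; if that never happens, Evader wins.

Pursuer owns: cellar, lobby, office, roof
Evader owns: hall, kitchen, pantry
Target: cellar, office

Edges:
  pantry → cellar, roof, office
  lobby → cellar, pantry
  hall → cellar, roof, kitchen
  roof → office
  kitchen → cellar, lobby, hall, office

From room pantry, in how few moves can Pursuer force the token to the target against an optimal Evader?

A0 = {cellar, office}
A1: add {lobby, roof} — lobby (Pursuer) has lobby→cellar; roof (Pursuer) has roof→office.
A2: add {pantry} — pantry (Evader): all of {cellar, roof, office} already in.
A3 = A2; e.g. hall (Evader) can still go to kitchen. Fixed point.
pantry enters the attractor at level 2, so Pursuer can force the target in 2 moves from there.

2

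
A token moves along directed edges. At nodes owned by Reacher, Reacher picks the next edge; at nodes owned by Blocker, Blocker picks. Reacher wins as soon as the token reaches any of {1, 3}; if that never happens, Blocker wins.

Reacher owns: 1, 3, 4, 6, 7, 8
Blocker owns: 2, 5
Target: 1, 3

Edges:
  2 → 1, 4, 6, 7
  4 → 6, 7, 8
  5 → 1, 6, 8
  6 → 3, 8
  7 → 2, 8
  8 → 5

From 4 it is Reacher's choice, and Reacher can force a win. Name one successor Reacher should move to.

A0 = {1, 3}
A1: add {6} — 6 (Reacher) has 6→3.
A2: add {4} — 4 (Reacher) has 4→6.
A3 = A2; e.g. 2 (Blocker) can still go to 7. Fixed point.
From 4, successor 6 is in the attractor (rank 1); the other successors 7, 8 are not.

6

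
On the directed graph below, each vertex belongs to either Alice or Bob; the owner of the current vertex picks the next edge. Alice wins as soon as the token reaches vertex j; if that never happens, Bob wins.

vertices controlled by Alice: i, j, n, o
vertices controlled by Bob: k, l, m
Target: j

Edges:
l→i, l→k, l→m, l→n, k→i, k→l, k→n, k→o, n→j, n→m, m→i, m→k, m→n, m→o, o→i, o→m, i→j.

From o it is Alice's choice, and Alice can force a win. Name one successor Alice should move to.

A0 = {j}
A1: add {i, n} — i (Alice) has i→j; n (Alice) has n→j.
A2: add {o} — o (Alice) has o→i.
A3 = A2; e.g. k (Bob) can still go to l. Fixed point.
From o, successor i is in the attractor (rank 1); the other successor m is not.

i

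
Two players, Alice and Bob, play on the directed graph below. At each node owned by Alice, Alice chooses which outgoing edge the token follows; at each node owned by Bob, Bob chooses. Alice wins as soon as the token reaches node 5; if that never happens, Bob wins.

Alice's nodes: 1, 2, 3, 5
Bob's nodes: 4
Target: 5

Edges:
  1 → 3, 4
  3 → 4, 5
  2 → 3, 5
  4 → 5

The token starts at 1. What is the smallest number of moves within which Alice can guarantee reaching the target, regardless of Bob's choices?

A0 = {5}
A1: add {2, 3, 4} — 2 (Alice) has 2→5; 3 (Alice) has 3→5; 4 (Bob): all of {5} already in.
A2: add {1} — 1 (Alice) has 1→3.
A2 = all vertices. Fixed point.
1 enters the attractor at level 2, so Alice can force the target in 2 moves from there.

2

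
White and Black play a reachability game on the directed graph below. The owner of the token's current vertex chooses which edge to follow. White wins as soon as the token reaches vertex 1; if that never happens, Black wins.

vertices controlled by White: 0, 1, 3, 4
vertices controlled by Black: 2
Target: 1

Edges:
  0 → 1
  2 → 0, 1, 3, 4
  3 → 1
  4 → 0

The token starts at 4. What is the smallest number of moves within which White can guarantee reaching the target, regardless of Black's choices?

A0 = {1}
A1: add {0, 3} — 0 (White) has 0→1; 3 (White) has 3→1.
A2: add {4} — 4 (White) has 4→0.
4 enters the attractor at level 2, so White can force the target in 2 moves from there.

2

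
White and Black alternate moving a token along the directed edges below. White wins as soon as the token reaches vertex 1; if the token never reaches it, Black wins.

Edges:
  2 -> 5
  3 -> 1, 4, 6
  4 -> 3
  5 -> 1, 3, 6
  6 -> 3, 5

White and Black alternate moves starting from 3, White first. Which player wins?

White

Track states (vertex, player-to-move).
A0 = {(1,White), (1,Black)}
A1: add {(3,White), (5,White)}.
(3,White) ∈ A1 ⇒ White forces the target.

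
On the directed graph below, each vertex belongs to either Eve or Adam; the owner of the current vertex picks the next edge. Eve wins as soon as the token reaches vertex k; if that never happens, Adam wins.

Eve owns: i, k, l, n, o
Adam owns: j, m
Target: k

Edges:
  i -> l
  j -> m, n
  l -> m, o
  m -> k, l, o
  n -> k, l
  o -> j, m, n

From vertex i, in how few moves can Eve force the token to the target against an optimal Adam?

A0 = {k}
A1: add {n} — n (Eve) has n→k.
A2: add {o} — o (Eve) has o→n.
A3: add {l} — l (Eve) has l→o.
A4: add {i, m} — i (Eve) has i→l; m (Adam): all of {k, l, o} already in.
i enters the attractor at level 4, so Eve can force the target in 4 moves from there.

4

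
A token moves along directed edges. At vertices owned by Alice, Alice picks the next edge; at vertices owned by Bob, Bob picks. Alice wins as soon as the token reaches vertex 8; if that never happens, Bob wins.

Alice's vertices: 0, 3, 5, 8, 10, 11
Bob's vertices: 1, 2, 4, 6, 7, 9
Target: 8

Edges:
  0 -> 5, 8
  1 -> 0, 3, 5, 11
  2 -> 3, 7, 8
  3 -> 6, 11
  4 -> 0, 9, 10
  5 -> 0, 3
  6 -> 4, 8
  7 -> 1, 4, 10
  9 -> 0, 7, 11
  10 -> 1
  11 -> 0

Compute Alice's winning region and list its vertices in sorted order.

0, 1, 3, 5, 8, 10, 11

A0 = {8}
A1: add {0} — 0 (Alice) has 0→8.
A2: add {5, 11} — 5 (Alice) has 5→0; 11 (Alice) has 11→0.
A3: add {3} — 3 (Alice) has 3→11.
A4: add {1} — 1 (Bob): all of {0, 3, 5, 11} already in.
A5: add {10} — 10 (Alice) has 10→1.
A6 = A5; e.g. 2 (Bob) can still go to 7. Fixed point.
Alice's winning region = {0, 1, 3, 5, 8, 10, 11}.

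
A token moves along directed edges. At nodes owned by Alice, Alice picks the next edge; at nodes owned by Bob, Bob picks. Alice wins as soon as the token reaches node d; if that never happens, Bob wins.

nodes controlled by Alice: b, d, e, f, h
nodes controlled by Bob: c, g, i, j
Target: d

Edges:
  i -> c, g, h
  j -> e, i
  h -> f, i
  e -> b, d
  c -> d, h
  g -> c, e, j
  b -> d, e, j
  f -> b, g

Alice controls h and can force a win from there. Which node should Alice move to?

f

A0 = {d}
A1: add {b, e} — b (Alice) has b→d; e (Alice) has e→d.
A2: add {f} — f (Alice) has f→b.
A3: add {h} — h (Alice) has h→f.
A4: add {c} — c (Bob): all of {d, h} already in.
A5 = A4; e.g. g (Bob) can still go to j. Fixed point.
From h, successor f is in the attractor (rank 2); the other successor i is not.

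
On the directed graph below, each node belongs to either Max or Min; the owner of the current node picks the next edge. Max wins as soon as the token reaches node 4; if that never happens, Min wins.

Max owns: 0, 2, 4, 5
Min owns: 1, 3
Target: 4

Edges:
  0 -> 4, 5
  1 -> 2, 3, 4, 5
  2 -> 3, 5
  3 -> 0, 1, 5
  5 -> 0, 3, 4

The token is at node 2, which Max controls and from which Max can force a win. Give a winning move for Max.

5

A0 = {4}
A1: add {0, 5} — 0 (Max) has 0→4; 5 (Max) has 5→4.
A2: add {2} — 2 (Max) has 2→5.
A3 = A2; e.g. 1 (Min) can still go to 3. Fixed point.
From 2, successor 5 is in the attractor (rank 1); the other successor 3 is not.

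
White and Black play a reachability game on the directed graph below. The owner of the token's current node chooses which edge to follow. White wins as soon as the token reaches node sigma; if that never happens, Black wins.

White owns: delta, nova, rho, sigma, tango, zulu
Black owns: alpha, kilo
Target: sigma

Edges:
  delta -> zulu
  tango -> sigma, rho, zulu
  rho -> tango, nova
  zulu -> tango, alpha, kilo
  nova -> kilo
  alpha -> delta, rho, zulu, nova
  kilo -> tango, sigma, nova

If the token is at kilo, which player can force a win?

A0 = {sigma}
A1: add {tango} — tango (White) has tango→sigma.
A2: add {rho, zulu} — rho (White) has rho→tango; zulu (White) has zulu→tango.
A3: add {delta} — delta (White) has delta→zulu.
A4 = A3; e.g. nova (White) has no edge into A3. Fixed point.
kilo never enters the attractor, so Black can avoid the target forever.

Black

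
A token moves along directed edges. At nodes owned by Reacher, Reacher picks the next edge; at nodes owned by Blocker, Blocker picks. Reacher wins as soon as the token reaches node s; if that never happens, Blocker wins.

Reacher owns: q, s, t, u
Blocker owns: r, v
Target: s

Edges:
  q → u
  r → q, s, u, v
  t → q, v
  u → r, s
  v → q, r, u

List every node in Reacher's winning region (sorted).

A0 = {s}
A1: add {u} — u (Reacher) has u→s.
A2: add {q} — q (Reacher) has q→u.
A3: add {t} — t (Reacher) has t→q.
A4 = A3; e.g. r (Blocker) can still go to v. Fixed point.
Reacher's winning region = {q, s, t, u}.

q, s, t, u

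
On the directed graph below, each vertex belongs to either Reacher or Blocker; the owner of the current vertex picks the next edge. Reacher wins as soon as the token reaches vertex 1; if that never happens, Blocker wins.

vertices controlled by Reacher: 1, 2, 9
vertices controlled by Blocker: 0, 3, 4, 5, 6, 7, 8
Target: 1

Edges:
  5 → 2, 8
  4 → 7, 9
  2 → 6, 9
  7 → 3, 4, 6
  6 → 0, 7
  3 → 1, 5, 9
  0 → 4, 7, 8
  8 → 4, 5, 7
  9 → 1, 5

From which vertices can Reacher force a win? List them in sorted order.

1, 2, 9

A0 = {1}
A1: add {9} — 9 (Reacher) has 9→1.
A2: add {2} — 2 (Reacher) has 2→9.
A3 = A2; e.g. 0 (Blocker) can still go to 4. Fixed point.
Reacher's winning region = {1, 2, 9}.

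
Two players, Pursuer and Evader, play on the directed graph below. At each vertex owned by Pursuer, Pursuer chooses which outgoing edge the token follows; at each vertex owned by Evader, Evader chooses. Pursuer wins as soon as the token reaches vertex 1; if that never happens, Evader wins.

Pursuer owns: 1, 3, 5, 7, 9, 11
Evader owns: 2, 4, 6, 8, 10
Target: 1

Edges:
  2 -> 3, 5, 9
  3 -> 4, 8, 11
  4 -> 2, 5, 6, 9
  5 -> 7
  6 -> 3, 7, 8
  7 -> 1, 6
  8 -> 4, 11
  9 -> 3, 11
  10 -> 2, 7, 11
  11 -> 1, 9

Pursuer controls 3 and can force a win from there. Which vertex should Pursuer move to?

11

A0 = {1}
A1: add {7, 11} — 7 (Pursuer) has 7→1; 11 (Pursuer) has 11→1.
A2: add {3, 5, 9} — 3 (Pursuer) has 3→11; 5 (Pursuer) has 5→7; 9 (Pursuer) has 9→11.
A3: add {2} — 2 (Evader): all of {3, 5, 9} already in.
A4: add {10} — 10 (Evader): all of {2, 7, 11} already in.
A5 = A4; e.g. 4 (Evader) can still go to 6. Fixed point.
From 3, successor 11 is in the attractor (rank 1); the other successors 4, 8 are not.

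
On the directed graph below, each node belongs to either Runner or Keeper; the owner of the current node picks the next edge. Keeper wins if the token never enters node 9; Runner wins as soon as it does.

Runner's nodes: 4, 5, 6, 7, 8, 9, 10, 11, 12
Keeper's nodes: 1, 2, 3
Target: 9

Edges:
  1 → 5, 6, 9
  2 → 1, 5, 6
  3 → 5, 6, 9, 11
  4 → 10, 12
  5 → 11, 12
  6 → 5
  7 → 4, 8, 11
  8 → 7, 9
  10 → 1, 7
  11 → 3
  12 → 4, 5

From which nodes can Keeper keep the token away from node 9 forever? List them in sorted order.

A0 = {9}
A1: add {8} — 8 (Runner) has 8→9.
A2: add {7} — 7 (Runner) has 7→8.
A3: add {10} — 10 (Runner) has 10→7.
A4: add {4} — 4 (Runner) has 4→10.
A5: add {12} — 12 (Runner) has 12→4.
A6: add {5} — 5 (Runner) has 5→12.
A7: add {6} — 6 (Runner) has 6→5.
A8: add {1} — 1 (Keeper): all of {5, 6, 9} already in.
A9: add {2} — 2 (Keeper): all of {1, 5, 6} already in.
A10 = A9; e.g. 3 (Keeper) can still go to 11. Fixed point.
Runner's attractor = {1, 2, 4, 5, 6, 7, 8, 9, 10, 12}; Keeper avoids the target exactly from the complement.

3, 11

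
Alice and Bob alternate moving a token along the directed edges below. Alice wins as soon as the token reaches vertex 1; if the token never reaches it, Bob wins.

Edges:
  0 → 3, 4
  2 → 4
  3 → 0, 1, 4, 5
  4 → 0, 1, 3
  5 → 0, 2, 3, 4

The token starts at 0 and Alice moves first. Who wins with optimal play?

Track states (vertex, player-to-move).
A0 = {(1,Alice), (1,Bob)}
A1: add {(3,Alice), (4,Alice)}.
A2: add {(0,Bob), (2,Bob)}.
A3: add {(5,Alice)}.
A4 = A3; e.g. (0,Alice) stays out. (0,Alice) never enters ⇒ Bob avoids the target.

Bob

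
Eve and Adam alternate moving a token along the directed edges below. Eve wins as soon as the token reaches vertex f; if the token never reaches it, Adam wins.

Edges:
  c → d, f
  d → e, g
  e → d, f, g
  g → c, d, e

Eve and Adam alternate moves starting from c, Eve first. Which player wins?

Track states (vertex, player-to-move).
A0 = {(f,Eve), (f,Adam)}
A1: add {(c,Eve), (e,Eve)}.
(c,Eve) ∈ A1 ⇒ Eve forces the target.

Eve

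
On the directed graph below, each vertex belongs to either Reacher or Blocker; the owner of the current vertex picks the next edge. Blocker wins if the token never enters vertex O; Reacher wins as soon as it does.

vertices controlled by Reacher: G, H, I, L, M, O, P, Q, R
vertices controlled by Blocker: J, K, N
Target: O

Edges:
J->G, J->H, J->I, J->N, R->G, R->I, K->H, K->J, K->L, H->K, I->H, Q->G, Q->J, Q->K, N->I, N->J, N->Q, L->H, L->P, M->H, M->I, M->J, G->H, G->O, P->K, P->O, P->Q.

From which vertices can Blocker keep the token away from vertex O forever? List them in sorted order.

H, I, J, K, M, N

A0 = {O}
A1: add {G, P} — G (Reacher) has G→O; P (Reacher) has P→O.
A2: add {L, Q, R} — L (Reacher) has L→P; Q (Reacher) has Q→G; R (Reacher) has R→G.
A3 = A2; e.g. H (Reacher) has no edge into A2. Fixed point.
Reacher's attractor = {G, L, O, P, Q, R}; Blocker avoids the target exactly from the complement.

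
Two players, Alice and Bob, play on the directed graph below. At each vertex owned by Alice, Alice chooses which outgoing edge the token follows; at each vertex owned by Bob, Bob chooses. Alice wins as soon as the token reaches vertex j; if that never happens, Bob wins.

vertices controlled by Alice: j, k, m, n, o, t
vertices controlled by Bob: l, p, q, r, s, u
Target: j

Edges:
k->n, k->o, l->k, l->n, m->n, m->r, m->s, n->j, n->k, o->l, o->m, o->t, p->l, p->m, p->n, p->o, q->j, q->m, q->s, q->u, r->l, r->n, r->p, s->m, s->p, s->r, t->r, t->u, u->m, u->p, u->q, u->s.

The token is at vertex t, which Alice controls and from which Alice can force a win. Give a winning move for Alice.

A0 = {j}
A1: add {n} — n (Alice) has n→j.
A2: add {k, m} — k (Alice) has k→n; m (Alice) has m→n.
A3: add {l, o} — l (Bob): all of {k, n} already in; o (Alice) has o→m.
A4: add {p} — p (Bob): all of {l, m, n, o} already in.
A5: add {r} — r (Bob): all of {l, n, p} already in.
A6: add {s, t} — s (Bob): all of {m, p, r} already in; t (Alice) has t→r.
A7 = A6; e.g. q (Bob) can still go to u. Fixed point.
From t, successor r is in the attractor (rank 5); the other successor u is not.

r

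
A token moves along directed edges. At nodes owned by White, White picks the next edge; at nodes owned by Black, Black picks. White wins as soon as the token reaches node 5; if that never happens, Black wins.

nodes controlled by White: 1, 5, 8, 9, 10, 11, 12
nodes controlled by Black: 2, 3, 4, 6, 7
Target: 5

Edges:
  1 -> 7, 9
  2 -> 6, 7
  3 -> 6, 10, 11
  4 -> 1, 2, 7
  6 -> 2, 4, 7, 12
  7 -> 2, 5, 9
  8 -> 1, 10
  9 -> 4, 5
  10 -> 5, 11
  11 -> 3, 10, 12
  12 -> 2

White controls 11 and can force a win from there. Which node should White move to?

A0 = {5}
A1: add {9, 10} — 9 (White) has 9→5; 10 (White) has 10→5.
A2: add {1, 8, 11} — 1 (White) has 1→9; 8 (White) has 8→10; 11 (White) has 11→10.
A3 = A2; e.g. 2 (Black) can still go to 6. Fixed point.
From 11, successor 10 is in the attractor (rank 1); the other successors 3, 12 are not.

10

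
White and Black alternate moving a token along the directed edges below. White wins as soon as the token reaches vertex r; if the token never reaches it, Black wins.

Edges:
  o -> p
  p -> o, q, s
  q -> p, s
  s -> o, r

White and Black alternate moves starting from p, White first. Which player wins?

Black

Track states (vertex, player-to-move).
A0 = {(r,White), (r,Black)}
A1: add {(s,White)}.
A2 = A1; e.g. (o,White) stays out. (p,White) never enters ⇒ Black avoids the target.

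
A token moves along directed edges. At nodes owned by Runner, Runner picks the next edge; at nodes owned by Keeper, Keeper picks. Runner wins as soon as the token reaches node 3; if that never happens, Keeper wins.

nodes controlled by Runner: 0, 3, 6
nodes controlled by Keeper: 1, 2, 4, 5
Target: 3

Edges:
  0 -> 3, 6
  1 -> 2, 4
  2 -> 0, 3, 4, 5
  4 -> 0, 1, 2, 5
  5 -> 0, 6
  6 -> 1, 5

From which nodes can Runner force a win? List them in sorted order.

0, 3

A0 = {3}
A1: add {0} — 0 (Runner) has 0→3.
A2 = A1; e.g. 1 (Keeper) can still go to 2. Fixed point.
Runner's winning region = {0, 3}.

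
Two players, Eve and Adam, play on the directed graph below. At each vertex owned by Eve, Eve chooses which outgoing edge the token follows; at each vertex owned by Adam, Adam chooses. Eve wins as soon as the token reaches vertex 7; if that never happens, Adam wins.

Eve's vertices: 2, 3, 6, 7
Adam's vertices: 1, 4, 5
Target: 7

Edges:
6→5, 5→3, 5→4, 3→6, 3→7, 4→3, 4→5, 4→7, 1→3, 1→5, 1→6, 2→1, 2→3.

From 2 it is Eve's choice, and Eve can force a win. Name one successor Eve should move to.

A0 = {7}
A1: add {3} — 3 (Eve) has 3→7.
A2: add {2} — 2 (Eve) has 2→3.
A3 = A2; e.g. 1 (Adam) can still go to 5. Fixed point.
From 2, successor 3 is in the attractor (rank 1); the other successor 1 is not.

3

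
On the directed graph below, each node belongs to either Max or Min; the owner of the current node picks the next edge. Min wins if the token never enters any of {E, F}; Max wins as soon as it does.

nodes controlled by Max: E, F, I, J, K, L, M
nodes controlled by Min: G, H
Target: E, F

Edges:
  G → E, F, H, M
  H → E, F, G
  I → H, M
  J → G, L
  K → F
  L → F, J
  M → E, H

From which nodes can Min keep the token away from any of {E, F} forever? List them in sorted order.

G, H

A0 = {E, F}
A1: add {K, L, M} — K (Max) has K→F; L (Max) has L→F; M (Max) has M→E.
A2: add {I, J} — I (Max) has I→M; J (Max) has J→L.
A3 = A2; e.g. G (Min) can still go to H. Fixed point.
Max's attractor = {E, F, I, J, K, L, M}; Min avoids the target exactly from the complement.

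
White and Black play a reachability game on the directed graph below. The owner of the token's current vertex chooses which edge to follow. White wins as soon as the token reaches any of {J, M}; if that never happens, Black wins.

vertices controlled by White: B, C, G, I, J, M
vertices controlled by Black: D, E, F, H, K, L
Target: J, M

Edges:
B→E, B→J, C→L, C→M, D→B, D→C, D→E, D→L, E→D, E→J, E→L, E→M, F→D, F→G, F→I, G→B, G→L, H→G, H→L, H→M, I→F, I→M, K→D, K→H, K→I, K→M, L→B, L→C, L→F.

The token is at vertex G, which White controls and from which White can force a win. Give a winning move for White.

B

A0 = {J, M}
A1: add {B, C, I} — B (White) has B→J; C (White) has C→M; I (White) has I→M.
A2: add {G} — G (White) has G→B.
A3 = A2; e.g. D (Black) can still go to E. Fixed point.
From G, successor B is in the attractor (rank 1); the other successor L is not.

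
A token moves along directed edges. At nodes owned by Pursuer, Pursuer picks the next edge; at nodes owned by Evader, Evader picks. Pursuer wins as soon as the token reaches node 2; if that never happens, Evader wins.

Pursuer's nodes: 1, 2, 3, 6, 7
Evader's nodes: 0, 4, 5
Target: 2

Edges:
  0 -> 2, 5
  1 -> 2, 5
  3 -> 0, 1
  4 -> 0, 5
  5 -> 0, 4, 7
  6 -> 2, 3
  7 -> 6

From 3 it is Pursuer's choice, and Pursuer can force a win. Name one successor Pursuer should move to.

A0 = {2}
A1: add {1, 6} — 1 (Pursuer) has 1→2; 6 (Pursuer) has 6→2.
A2: add {3, 7} — 3 (Pursuer) has 3→1; 7 (Pursuer) has 7→6.
A3 = A2; e.g. 0 (Evader) can still go to 5. Fixed point.
From 3, successor 1 is in the attractor (rank 1); the other successor 0 is not.

1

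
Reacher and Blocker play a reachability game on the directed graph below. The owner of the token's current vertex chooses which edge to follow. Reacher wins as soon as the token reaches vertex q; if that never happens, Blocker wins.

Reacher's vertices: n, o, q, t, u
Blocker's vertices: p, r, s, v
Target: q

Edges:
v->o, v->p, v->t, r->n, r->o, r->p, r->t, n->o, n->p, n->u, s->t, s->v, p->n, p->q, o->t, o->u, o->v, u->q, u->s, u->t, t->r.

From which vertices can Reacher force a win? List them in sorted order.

A0 = {q}
A1: add {u} — u (Reacher) has u→q.
A2: add {n, o} — n (Reacher) has n→u; o (Reacher) has o→u.
A3: add {p} — p (Blocker): all of {n, q} already in.
A4 = A3; e.g. r (Blocker) can still go to t. Fixed point.
Reacher's winning region = {n, o, p, q, u}.

n, o, p, q, u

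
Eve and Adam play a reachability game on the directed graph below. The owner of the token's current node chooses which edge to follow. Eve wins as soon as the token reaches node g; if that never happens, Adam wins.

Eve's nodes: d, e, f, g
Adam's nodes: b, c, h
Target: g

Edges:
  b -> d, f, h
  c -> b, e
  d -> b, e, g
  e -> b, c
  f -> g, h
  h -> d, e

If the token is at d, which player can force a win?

A0 = {g}
A1: add {d, f} — d (Eve) has d→g; f (Eve) has f→g.
A2 = A1; e.g. b (Adam) can still go to h. Fixed point.
d ∈ A1, so Eve can force the target.

Eve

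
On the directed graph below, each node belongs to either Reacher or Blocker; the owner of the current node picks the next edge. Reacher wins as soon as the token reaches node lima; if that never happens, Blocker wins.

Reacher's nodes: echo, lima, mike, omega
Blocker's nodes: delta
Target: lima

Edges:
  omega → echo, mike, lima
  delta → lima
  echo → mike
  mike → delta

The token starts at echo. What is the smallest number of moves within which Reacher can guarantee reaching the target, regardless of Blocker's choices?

A0 = {lima}
A1: add {delta, omega} — omega (Reacher) has omega→lima; delta (Blocker): all of {lima} already in.
A2: add {mike} — mike (Reacher) has mike→delta.
A3: add {echo} — echo (Reacher) has echo→mike.
A3 = all vertices. Fixed point.
echo enters the attractor at level 3, so Reacher can force the target in 3 moves from there.

3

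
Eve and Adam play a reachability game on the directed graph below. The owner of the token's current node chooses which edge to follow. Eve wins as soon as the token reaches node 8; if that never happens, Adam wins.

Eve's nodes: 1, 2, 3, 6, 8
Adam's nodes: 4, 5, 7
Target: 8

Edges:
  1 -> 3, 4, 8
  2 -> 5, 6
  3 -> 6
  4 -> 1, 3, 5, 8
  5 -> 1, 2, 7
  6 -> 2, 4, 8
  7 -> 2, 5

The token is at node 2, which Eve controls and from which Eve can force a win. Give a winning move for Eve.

A0 = {8}
A1: add {1, 6} — 1 (Eve) has 1→8; 6 (Eve) has 6→8.
A2: add {2, 3} — 2 (Eve) has 2→6; 3 (Eve) has 3→6.
A3 = A2; e.g. 4 (Adam) can still go to 5. Fixed point.
From 2, successor 6 is in the attractor (rank 1); the other successor 5 is not.

6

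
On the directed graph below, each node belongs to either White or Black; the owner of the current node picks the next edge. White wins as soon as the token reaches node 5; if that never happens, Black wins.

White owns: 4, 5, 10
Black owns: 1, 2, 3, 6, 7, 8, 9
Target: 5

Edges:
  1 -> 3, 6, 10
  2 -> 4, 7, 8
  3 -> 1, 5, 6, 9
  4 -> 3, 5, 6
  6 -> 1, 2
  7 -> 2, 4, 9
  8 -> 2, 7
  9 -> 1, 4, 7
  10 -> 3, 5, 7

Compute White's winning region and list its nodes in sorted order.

A0 = {5}
A1: add {4, 10} — 4 (White) has 4→5; 10 (White) has 10→5.
A2 = A1; e.g. 1 (Black) can still go to 3. Fixed point.
White's winning region = {4, 5, 10}.

4, 5, 10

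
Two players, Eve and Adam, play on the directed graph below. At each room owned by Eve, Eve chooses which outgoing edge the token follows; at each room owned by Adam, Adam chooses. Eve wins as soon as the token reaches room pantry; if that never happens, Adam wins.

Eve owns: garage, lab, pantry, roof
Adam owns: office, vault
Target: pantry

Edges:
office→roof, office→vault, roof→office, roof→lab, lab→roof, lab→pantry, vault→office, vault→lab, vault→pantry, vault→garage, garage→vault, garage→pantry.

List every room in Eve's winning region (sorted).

A0 = {pantry}
A1: add {garage, lab} — lab (Eve) has lab→pantry; garage (Eve) has garage→pantry.
A2: add {roof} — roof (Eve) has roof→lab.
A3 = A2; e.g. office (Adam) can still go to vault. Fixed point.
Eve's winning region = {garage, lab, pantry, roof}.

garage, lab, pantry, roof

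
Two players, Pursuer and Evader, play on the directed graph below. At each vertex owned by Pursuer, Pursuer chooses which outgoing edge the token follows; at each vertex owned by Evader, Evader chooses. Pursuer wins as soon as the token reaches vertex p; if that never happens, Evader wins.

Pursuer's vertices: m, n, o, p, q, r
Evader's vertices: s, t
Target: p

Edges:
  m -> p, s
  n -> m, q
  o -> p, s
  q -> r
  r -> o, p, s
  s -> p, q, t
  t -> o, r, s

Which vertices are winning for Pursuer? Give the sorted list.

A0 = {p}
A1: add {m, o, r} — m (Pursuer) has m→p; o (Pursuer) has o→p; r (Pursuer) has r→p.
A2: add {n, q} — n (Pursuer) has n→m; q (Pursuer) has q→r.
A3 = A2; e.g. s (Evader) can still go to t. Fixed point.
Pursuer's winning region = {m, n, o, p, q, r}.

m, n, o, p, q, r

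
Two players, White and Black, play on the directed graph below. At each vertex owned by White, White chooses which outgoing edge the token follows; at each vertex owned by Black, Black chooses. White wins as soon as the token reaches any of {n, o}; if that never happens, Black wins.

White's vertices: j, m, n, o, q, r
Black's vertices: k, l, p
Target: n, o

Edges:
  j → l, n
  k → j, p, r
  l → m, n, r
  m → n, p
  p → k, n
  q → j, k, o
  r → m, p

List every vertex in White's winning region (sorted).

j, l, m, n, o, q, r

A0 = {n, o}
A1: add {j, m, q} — j (White) has j→n; m (White) has m→n; q (White) has q→o.
A2: add {r} — r (White) has r→m.
A3: add {l} — l (Black): all of {m, n, r} already in.
A4 = A3; e.g. k (Black) can still go to p. Fixed point.
White's winning region = {j, l, m, n, o, q, r}.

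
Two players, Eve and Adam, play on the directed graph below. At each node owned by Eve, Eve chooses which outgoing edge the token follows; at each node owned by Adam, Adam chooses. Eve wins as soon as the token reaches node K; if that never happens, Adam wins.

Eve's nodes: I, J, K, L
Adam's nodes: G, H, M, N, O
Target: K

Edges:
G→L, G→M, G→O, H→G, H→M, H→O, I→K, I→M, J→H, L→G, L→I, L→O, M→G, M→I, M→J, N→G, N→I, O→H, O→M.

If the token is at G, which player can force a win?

Adam

A0 = {K}
A1: add {I} — I (Eve) has I→K.
A2: add {L} — L (Eve) has L→I.
A3 = A2; e.g. G (Adam) can still go to M. Fixed point.
G never enters the attractor, so Adam can avoid the target forever.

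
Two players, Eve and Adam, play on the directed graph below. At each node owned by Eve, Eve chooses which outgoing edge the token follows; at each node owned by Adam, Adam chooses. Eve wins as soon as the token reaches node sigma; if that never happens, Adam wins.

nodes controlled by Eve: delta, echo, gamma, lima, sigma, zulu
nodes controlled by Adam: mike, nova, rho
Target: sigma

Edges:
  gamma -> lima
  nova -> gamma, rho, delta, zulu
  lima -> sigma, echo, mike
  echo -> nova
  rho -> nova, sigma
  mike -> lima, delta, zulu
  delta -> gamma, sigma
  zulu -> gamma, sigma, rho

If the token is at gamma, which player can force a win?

Eve

A0 = {sigma}
A1: add {delta, lima, zulu} — lima (Eve) has lima→sigma; delta (Eve) has delta→sigma; zulu (Eve) has zulu→sigma.
A2: add {gamma, mike} — gamma (Eve) has gamma→lima; mike (Adam): all of {lima, delta, zulu} already in.
A3 = A2; e.g. nova (Adam) can still go to rho. Fixed point.
gamma ∈ A2, so Eve can force the target.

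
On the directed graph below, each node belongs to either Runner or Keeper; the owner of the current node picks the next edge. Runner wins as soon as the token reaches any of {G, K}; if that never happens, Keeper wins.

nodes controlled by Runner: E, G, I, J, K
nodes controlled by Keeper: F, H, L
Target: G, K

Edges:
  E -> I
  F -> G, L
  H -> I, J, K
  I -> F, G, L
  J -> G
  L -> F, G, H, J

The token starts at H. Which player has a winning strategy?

A0 = {G, K}
A1: add {I, J} — I (Runner) has I→G; J (Runner) has J→G.
A2: add {E, H} — E (Runner) has E→I; H (Keeper): all of {I, J, K} already in.
A3 = A2; e.g. F (Keeper) can still go to L. Fixed point.
H ∈ A2, so Runner can force the target.

Runner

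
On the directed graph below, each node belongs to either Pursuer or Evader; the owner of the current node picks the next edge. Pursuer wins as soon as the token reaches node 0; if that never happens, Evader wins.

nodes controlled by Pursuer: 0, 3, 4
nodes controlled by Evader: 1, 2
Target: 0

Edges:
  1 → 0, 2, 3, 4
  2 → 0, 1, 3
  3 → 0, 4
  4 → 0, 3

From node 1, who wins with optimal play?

Evader

A0 = {0}
A1: add {3, 4} — 3 (Pursuer) has 3→0; 4 (Pursuer) has 4→0.
A2 = A1; e.g. 1 (Evader) can still go to 2. Fixed point.
1 never enters the attractor, so Evader can avoid the target forever.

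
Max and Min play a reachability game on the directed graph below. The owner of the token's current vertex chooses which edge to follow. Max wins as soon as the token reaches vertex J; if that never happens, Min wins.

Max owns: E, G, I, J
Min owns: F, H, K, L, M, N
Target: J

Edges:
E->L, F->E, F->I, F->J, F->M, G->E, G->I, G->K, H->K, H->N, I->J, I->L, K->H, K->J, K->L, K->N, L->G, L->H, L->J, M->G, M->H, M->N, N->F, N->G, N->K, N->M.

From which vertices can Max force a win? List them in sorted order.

A0 = {J}
A1: add {I} — I (Max) has I→J.
A2: add {G} — G (Max) has G→I.
A3 = A2; e.g. E (Max) has no edge into A2. Fixed point.
Max's winning region = {G, I, J}.

G, I, J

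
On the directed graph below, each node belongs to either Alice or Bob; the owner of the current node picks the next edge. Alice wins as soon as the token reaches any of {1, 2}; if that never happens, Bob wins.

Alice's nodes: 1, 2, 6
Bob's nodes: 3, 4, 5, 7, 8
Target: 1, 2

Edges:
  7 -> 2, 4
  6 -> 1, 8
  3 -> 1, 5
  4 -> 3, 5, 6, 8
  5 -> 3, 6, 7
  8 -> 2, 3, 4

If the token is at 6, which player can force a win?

A0 = {1, 2}
A1: add {6} — 6 (Alice) has 6→1.
A2 = A1; e.g. 3 (Bob) can still go to 5. Fixed point.
6 ∈ A1, so Alice can force the target.

Alice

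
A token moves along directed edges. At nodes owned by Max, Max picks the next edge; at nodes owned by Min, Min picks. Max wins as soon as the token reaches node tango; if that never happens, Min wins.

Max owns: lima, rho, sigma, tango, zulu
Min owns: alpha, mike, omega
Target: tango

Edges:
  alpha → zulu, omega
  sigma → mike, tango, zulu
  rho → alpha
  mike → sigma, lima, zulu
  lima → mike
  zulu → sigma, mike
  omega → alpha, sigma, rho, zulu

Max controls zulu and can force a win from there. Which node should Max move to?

sigma

A0 = {tango}
A1: add {sigma} — sigma (Max) has sigma→tango.
A2: add {zulu} — zulu (Max) has zulu→sigma.
A3 = A2; e.g. alpha (Min) can still go to omega. Fixed point.
From zulu, successor sigma is in the attractor (rank 1); the other successor mike is not.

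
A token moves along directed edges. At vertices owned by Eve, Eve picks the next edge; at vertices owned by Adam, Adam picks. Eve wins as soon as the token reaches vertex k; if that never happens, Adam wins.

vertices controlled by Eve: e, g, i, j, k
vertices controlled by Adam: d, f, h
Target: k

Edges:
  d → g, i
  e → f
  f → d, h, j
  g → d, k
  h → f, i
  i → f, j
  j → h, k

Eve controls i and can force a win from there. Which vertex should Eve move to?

A0 = {k}
A1: add {g, j} — g (Eve) has g→k; j (Eve) has j→k.
A2: add {i} — i (Eve) has i→j.
A3: add {d} — d (Adam): all of {g, i} already in.
A4 = A3; e.g. e (Eve) has no edge into A3. Fixed point.
From i, successor j is in the attractor (rank 1); the other successor f is not.

j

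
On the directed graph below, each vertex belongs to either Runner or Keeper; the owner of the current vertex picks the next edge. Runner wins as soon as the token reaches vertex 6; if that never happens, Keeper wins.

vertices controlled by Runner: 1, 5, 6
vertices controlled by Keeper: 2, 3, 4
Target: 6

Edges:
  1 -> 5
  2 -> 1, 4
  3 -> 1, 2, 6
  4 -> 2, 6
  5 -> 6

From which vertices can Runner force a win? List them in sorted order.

A0 = {6}
A1: add {5} — 5 (Runner) has 5→6.
A2: add {1} — 1 (Runner) has 1→5.
A3 = A2; e.g. 2 (Keeper) can still go to 4. Fixed point.
Runner's winning region = {1, 5, 6}.

1, 5, 6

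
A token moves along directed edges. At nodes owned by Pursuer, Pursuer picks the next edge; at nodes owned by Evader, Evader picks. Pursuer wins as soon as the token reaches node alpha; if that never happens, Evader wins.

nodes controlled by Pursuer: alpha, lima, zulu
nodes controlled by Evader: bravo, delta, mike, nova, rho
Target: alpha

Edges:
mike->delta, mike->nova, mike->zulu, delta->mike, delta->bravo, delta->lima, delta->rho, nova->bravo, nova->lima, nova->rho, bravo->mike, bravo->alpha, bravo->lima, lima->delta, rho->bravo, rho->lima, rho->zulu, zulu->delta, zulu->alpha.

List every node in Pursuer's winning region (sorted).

alpha, zulu

A0 = {alpha}
A1: add {zulu} — zulu (Pursuer) has zulu→alpha.
A2 = A1; e.g. mike (Evader) can still go to delta. Fixed point.
Pursuer's winning region = {alpha, zulu}.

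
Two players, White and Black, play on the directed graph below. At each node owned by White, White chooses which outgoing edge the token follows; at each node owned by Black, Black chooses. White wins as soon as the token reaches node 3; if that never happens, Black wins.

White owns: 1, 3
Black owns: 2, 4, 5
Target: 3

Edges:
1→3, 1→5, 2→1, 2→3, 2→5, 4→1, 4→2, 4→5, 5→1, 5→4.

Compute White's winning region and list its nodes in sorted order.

A0 = {3}
A1: add {1} — 1 (White) has 1→3.
A2 = A1; e.g. 2 (Black) can still go to 5. Fixed point.
White's winning region = {1, 3}.

1, 3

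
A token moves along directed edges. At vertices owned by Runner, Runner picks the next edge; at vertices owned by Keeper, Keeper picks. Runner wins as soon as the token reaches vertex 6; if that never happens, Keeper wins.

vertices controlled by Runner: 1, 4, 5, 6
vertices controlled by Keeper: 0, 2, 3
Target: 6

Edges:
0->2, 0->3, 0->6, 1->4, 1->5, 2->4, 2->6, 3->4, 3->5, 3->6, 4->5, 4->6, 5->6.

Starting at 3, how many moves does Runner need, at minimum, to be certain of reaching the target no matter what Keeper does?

A0 = {6}
A1: add {4, 5} — 4 (Runner) has 4→6; 5 (Runner) has 5→6.
A2: add {1, 2, 3} — 1 (Runner) has 1→4; 2 (Keeper): all of {4, 6} already in; 3 (Keeper): all of {4, 5, 6} already in.
3 enters the attractor at level 2, so Runner can force the target in 2 moves from there.

2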